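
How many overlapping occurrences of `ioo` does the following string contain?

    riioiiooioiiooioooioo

Sliding a length-3 window over the 21 characters (19 positions):
  position 6–8: ioo
  position 12–14: ioo
  position 15–17: ioo
  position 19–21: ioo

4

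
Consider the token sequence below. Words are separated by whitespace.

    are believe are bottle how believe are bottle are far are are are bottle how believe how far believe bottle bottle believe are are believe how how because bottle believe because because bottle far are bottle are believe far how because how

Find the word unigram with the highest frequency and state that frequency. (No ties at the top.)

"are", 11 times

Unigram frequencies (highest first):
  are: 11
  believe: 8
  bottle: 8
  how: 7
  far: 4
  because: 4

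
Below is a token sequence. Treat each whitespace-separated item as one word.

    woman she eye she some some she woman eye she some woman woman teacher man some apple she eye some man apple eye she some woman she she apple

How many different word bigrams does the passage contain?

29 tokens → 28 bigram windows in total.
Repeated bigrams (each contributes count−1 duplicates):
  eye she: 3
  she some: 3
  she eye: 2
  some woman: 2
  woman she: 2
7 duplicate windows → 28 − 7 = 21 distinct.

21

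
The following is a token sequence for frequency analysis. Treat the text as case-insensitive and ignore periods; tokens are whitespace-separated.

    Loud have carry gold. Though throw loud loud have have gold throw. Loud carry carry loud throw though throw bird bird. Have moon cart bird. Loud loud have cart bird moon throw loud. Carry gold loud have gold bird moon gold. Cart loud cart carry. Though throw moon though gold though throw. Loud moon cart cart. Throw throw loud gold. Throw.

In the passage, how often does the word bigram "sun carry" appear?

Scanning the 60 overlapping bigram windows for "sun carry":
  (none found)

0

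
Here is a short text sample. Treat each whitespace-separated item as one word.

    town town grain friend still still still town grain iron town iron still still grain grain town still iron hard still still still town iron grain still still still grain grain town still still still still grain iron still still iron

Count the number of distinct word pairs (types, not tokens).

19

41 tokens → 40 bigram windows in total.
Repeated bigrams (each contributes count−1 duplicates):
  still still: 11
  still grain: 3
  grain grain: 2
  grain iron: 2
  grain town: 2
  iron still: 2
  still iron: 2
  still town: 2
  … (3 more repeated)
21 duplicate windows → 40 − 21 = 19 distinct.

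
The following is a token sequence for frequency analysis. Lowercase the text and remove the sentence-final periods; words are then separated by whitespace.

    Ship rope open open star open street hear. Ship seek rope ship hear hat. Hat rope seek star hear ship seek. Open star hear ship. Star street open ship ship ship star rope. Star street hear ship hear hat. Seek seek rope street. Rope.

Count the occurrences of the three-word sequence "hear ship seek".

Scanning the 42 overlapping trigram windows for "hear ship seek":
  position 8–10: hear ship seek
  position 19–21: hear ship seek

2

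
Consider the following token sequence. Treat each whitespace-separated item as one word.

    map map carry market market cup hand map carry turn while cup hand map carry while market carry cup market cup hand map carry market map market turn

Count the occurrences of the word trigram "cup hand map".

3

Scanning the 26 overlapping trigram windows for "cup hand map":
  position 6–8: cup hand map
  position 12–14: cup hand map
  position 21–23: cup hand map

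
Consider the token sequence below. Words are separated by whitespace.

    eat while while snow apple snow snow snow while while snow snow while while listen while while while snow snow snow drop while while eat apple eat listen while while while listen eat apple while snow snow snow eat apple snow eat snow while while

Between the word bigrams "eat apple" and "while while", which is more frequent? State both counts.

"eat apple": 3 occurrences
"while while": 9 occurrences

"while while" (9 vs 3)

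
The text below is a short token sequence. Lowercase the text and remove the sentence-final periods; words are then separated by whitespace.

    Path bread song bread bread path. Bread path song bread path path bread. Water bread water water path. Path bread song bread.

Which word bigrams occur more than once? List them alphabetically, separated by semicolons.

Bigram counts meeting the condition (more than once):
  bread path: 3
  bread song: 2
  bread water: 2
  path bread: 4
  path path: 2
  song bread: 3

bread path; bread song; bread water; path bread; path path; song bread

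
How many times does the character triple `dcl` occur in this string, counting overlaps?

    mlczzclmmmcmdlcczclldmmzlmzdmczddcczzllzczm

Sliding a length-3 window over the 43 characters (41 positions):
  (no match at any position)

0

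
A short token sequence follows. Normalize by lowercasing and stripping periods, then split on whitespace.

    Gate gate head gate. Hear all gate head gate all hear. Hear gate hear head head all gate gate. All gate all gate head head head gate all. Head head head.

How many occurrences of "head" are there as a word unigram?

Scanning the 31 tokens for "head":
  position 3: head
  position 8: head
  position 15: head
  position 16: head
  position 24: head
  position 25: head
  position 26: head
  position 29: head
  position 30: head
  position 31: head

10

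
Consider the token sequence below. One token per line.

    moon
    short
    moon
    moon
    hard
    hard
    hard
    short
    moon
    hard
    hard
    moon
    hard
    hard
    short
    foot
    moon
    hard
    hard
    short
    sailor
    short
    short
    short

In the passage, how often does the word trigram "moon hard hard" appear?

Scanning the 22 overlapping trigram windows for "moon hard hard":
  position 4–6: moon hard hard
  position 9–11: moon hard hard
  position 12–14: moon hard hard
  position 17–19: moon hard hard

4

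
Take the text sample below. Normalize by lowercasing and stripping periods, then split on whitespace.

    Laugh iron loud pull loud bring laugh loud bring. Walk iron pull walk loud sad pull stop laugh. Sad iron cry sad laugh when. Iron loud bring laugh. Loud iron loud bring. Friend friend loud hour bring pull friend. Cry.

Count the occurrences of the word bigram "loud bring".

Scanning the 39 overlapping bigram windows for "loud bring":
  position 5–6: loud bring
  position 8–9: loud bring
  position 26–27: loud bring
  position 31–32: loud bring

4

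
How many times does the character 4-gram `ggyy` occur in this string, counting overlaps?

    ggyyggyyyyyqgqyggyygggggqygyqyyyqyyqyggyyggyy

5

Sliding a length-4 window over the 45 characters (42 positions):
  position 1–4: ggyy
  position 5–8: ggyy
  position 16–19: ggyy
  position 38–41: ggyy
  position 42–45: ggyy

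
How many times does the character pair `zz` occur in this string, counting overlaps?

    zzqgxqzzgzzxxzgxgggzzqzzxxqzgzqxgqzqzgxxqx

5

Sliding a length-2 window over the 42 characters (41 positions):
  position 1–2: zz
  position 7–8: zz
  position 10–11: zz
  position 20–21: zz
  position 23–24: zz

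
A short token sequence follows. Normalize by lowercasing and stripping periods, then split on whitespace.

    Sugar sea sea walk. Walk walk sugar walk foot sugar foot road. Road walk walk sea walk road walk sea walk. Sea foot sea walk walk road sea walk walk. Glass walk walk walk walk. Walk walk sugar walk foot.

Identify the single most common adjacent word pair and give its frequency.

"walk walk", 10 times

Bigram frequencies (highest first):
  walk walk: 10
  sea walk: 5
  walk sea: 3
  walk sugar: 2
  sugar walk: 2
  walk foot: 2
  … (13 more, each ≤ 2)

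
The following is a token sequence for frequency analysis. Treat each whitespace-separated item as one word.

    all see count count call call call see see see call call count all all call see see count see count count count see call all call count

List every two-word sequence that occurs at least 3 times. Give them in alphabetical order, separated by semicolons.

Bigram counts meeting the condition (at least 3 times):
  call call: 3
  count count: 3
  see count: 3
  see see: 3

call call; count count; see count; see see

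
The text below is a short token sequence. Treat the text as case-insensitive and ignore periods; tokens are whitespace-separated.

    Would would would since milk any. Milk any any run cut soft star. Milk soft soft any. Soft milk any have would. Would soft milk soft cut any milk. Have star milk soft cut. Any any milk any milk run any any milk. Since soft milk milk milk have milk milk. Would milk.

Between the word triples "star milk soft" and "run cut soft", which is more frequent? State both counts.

"star milk soft" (2 vs 1)

"star milk soft": 2 occurrences
"run cut soft": 1 occurrence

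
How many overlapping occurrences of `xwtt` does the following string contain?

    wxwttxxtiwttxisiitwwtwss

1

Sliding a length-4 window over the 24 characters (21 positions):
  position 2–5: xwtt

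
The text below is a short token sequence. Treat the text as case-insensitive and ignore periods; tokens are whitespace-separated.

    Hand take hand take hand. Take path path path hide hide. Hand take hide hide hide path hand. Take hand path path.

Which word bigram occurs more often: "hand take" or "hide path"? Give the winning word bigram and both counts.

"hand take" (5 vs 1)

"hand take": 5 occurrences
"hide path": 1 occurrence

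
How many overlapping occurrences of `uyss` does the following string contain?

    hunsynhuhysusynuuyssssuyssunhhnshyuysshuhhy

3

Sliding a length-4 window over the 43 characters (40 positions):
  position 17–20: uyss
  position 23–26: uyss
  position 35–38: uyss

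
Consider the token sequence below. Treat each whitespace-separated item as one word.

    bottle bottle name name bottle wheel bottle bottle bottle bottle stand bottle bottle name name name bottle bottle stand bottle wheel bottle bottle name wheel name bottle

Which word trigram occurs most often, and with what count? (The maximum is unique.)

"bottle bottle name", 3 times

Trigram frequencies (highest first):
  bottle bottle name: 3
  bottle name name: 2
  name name bottle: 2
  bottle wheel bottle: 2
  wheel bottle bottle: 2
  bottle bottle bottle: 2
  … (10 more, each ≤ 2)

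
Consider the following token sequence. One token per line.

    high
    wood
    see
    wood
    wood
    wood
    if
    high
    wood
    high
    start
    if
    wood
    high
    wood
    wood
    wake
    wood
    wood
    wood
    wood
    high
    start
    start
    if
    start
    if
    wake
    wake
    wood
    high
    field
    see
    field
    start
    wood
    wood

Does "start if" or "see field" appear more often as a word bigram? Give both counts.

"start if": 3 occurrences
"see field": 1 occurrence

"start if" (3 vs 1)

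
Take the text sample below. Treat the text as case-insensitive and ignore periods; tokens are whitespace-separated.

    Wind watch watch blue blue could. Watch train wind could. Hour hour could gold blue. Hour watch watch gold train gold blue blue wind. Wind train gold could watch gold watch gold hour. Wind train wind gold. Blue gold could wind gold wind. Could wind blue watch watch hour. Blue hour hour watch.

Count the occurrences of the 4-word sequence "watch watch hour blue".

Scanning the 50 overlapping 4-gram windows for "watch watch hour blue":
  position 47–50: watch watch hour blue

1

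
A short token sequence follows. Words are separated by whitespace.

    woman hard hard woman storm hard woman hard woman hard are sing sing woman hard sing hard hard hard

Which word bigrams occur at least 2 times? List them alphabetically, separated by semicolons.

hard hard; hard woman; woman hard

Bigram counts meeting the condition (at least 2 times):
  hard hard: 3
  hard woman: 3
  woman hard: 4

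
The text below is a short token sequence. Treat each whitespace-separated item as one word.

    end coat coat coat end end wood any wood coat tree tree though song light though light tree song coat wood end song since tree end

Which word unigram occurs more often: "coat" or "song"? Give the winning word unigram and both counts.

"coat" (5 vs 3)

"coat": 5 occurrences
"song": 3 occurrences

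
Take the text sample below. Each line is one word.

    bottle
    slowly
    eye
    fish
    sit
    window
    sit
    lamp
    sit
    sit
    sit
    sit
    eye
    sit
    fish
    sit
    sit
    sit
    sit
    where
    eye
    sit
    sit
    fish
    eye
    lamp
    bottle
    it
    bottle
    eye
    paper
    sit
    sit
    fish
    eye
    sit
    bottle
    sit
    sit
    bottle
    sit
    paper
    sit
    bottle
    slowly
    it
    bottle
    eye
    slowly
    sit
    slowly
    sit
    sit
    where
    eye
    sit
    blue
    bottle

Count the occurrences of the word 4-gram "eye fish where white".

Scanning the 55 overlapping 4-gram windows for "eye fish where white":
  (none found)

0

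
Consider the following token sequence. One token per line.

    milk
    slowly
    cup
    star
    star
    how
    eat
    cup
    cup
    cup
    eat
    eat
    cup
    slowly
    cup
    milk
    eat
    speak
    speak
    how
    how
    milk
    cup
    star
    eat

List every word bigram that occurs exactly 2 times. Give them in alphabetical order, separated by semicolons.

cup cup; cup star; eat cup; slowly cup

Bigram counts meeting the condition (exactly 2 times):
  cup cup: 2
  cup star: 2
  eat cup: 2
  slowly cup: 2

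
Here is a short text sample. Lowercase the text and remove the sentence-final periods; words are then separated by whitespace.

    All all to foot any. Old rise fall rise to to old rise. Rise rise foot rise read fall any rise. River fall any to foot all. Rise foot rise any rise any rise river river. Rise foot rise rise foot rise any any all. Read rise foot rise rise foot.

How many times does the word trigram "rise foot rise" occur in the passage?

Scanning the 49 overlapping trigram windows for "rise foot rise":
  position 15–17: rise foot rise
  position 28–30: rise foot rise
  position 37–39: rise foot rise
  position 40–42: rise foot rise
  position 47–49: rise foot rise

5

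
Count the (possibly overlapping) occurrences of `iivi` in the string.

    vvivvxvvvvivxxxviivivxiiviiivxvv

2

Sliding a length-4 window over the 32 characters (29 positions):
  position 17–20: iivi
  position 23–26: iivi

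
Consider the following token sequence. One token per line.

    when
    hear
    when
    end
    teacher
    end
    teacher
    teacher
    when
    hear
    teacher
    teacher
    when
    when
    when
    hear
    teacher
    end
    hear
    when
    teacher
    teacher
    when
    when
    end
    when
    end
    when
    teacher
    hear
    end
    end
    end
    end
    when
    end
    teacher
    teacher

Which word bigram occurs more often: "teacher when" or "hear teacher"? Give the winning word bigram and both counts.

"teacher when": 3 occurrences
"hear teacher": 2 occurrences

"teacher when" (3 vs 2)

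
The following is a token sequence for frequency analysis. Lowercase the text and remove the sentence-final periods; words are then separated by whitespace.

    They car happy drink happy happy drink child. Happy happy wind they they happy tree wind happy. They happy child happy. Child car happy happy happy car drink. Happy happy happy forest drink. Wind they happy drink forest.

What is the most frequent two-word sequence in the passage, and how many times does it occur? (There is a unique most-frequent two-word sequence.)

Bigram frequencies (highest first):
  happy happy: 6
  happy drink: 3
  they happy: 3
  car happy: 2
  drink happy: 2
  child happy: 2
  … (17 more, each ≤ 2)

"happy happy", 6 times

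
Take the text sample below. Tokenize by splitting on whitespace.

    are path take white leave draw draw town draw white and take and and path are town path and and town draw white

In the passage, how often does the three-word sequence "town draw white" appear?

2

Scanning the 21 overlapping trigram windows for "town draw white":
  position 8–10: town draw white
  position 21–23: town draw white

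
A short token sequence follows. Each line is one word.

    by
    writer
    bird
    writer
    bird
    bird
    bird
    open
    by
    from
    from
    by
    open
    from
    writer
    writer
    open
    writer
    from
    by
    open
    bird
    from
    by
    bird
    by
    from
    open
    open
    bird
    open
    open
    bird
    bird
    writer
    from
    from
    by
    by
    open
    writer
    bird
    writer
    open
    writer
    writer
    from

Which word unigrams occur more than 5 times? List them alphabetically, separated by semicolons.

Unigram counts meeting the condition (more than 5 times):
  bird: 10
  by: 8
  from: 9
  open: 10
  writer: 10

bird; by; from; open; writer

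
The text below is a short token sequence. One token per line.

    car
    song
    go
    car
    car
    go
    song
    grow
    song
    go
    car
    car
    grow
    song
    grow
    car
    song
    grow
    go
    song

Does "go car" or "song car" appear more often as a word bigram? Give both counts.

"go car" (2 vs 0)

"go car": 2 occurrences
"song car": 0 occurrences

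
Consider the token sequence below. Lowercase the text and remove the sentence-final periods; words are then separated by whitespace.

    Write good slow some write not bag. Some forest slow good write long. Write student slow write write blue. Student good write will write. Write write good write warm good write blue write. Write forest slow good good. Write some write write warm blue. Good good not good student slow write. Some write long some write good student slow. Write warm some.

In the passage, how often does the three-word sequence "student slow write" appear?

3

Scanning the 60 overlapping trigram windows for "student slow write":
  position 15–17: student slow write
  position 49–51: student slow write
  position 58–60: student slow write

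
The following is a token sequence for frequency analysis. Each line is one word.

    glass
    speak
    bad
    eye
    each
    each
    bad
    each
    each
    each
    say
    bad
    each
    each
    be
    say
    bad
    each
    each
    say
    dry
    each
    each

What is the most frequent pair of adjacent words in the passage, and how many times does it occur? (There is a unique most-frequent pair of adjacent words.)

Bigram frequencies (highest first):
  each each: 6
  bad each: 3
  each say: 2
  say bad: 2
  glass speak: 1
  speak bad: 1
  … (7 more, each ≤ 1)

"each each", 6 times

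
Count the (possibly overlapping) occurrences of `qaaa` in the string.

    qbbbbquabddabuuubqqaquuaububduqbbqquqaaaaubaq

Sliding a length-4 window over the 45 characters (42 positions):
  position 37–40: qaaa

1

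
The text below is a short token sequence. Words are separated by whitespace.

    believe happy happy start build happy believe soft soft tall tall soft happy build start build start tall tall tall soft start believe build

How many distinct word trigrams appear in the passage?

24 tokens → 22 trigram windows in total.
Repeated trigrams (each contributes count−1 duplicates):
  tall tall soft: 2
1 duplicate windows → 22 − 1 = 21 distinct.

21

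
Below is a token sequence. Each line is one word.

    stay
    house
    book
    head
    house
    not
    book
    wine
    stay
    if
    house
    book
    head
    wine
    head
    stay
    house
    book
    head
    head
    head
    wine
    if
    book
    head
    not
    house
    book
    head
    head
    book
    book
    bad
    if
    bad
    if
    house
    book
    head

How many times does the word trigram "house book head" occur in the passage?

Scanning the 37 overlapping trigram windows for "house book head":
  position 2–4: house book head
  position 11–13: house book head
  position 17–19: house book head
  position 27–29: house book head
  position 37–39: house book head

5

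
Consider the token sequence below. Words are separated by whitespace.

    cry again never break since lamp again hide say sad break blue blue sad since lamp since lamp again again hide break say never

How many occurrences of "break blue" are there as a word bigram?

Scanning the 23 overlapping bigram windows for "break blue":
  position 11–12: break blue

1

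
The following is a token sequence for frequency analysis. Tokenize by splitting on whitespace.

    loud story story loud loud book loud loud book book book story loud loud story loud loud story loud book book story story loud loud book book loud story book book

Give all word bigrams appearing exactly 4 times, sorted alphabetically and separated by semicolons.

loud book; loud story

Bigram counts meeting the condition (exactly 4 times):
  loud book: 4
  loud story: 4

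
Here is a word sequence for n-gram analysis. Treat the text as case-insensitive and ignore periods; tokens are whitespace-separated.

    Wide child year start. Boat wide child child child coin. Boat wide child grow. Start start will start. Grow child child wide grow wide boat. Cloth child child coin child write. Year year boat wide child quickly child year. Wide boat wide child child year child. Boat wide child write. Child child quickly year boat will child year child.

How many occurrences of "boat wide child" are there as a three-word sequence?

Scanning the 57 overlapping trigram windows for "boat wide child":
  position 5–7: boat wide child
  position 11–13: boat wide child
  position 34–36: boat wide child
  position 41–43: boat wide child
  position 47–49: boat wide child

5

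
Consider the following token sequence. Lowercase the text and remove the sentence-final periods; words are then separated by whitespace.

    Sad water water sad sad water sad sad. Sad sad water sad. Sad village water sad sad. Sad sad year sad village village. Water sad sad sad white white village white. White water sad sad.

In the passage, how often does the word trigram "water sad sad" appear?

6

Scanning the 33 overlapping trigram windows for "water sad sad":
  position 3–5: water sad sad
  position 6–8: water sad sad
  position 11–13: water sad sad
  position 15–17: water sad sad
  position 24–26: water sad sad
  position 33–35: water sad sad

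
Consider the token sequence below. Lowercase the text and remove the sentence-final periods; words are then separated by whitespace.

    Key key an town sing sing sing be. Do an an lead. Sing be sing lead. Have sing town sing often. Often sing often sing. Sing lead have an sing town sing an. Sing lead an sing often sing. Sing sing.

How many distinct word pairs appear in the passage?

41 tokens → 40 bigram windows in total.
Repeated bigrams (each contributes count−1 duplicates):
  sing sing: 5
  an sing: 3
  often sing: 3
  sing lead: 3
  sing often: 3
  town sing: 3
  lead have: 2
  sing be: 2
  … (1 more repeated)
17 duplicate windows → 40 − 17 = 23 distinct.

23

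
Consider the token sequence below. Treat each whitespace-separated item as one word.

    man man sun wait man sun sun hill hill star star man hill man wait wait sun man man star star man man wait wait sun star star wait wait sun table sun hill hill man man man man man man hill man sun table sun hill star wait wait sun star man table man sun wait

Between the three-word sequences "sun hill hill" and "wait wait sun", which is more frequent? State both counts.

"sun hill hill": 2 occurrences
"wait wait sun": 4 occurrences

"wait wait sun" (4 vs 2)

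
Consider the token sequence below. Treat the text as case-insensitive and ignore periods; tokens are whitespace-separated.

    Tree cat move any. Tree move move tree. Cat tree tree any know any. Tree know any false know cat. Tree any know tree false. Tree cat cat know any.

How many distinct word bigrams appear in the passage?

21

30 tokens → 29 bigram windows in total.
Repeated bigrams (each contributes count−1 duplicates):
  know any: 3
  tree cat: 3
  any know: 2
  any tree: 2
  cat tree: 2
  tree any: 2
8 duplicate windows → 29 − 8 = 21 distinct.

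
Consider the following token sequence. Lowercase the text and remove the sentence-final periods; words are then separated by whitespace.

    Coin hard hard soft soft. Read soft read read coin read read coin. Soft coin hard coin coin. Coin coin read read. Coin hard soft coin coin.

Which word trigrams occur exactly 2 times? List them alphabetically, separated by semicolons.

Trigram counts meeting the condition (exactly 2 times):
  coin coin coin: 2
  coin read read: 2

coin coin coin; coin read read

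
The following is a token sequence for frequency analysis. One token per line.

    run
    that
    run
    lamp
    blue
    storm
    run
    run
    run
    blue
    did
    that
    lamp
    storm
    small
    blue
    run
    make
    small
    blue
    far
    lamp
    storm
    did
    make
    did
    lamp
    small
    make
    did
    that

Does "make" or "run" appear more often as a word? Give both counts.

"make": 3 occurrences
"run": 6 occurrences

"run" (6 vs 3)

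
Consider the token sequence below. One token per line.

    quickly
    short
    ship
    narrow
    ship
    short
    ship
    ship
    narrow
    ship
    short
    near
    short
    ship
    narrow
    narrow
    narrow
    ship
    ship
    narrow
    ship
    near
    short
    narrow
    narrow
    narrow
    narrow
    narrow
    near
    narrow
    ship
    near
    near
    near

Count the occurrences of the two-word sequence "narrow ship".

Scanning the 33 overlapping bigram windows for "narrow ship":
  position 4–5: narrow ship
  position 9–10: narrow ship
  position 17–18: narrow ship
  position 20–21: narrow ship
  position 30–31: narrow ship

5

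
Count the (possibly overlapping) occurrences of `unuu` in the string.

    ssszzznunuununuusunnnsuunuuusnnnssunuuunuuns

Sliding a length-4 window over the 44 characters (41 positions):
  position 8–11: unuu
  position 13–16: unuu
  position 24–27: unuu
  position 35–38: unuu
  position 39–42: unuu

5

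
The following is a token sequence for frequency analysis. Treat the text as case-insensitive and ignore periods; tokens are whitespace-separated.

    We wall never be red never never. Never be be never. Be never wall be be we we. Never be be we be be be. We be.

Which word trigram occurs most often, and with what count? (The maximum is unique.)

"be be we", 3 times

Trigram frequencies (highest first):
  be be we: 3
  never be be: 2
  be we be: 2
  we wall never: 1
  wall never be: 1
  never be red: 1
  … (15 more, each ≤ 1)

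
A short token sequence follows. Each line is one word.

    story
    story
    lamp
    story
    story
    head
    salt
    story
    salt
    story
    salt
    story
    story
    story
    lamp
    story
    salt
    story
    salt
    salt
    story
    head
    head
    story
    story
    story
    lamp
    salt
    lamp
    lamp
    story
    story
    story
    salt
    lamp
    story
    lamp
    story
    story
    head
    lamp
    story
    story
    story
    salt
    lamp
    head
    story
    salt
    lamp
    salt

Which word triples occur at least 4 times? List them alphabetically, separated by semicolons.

lamp story story; story story story

Trigram counts meeting the condition (at least 4 times):
  lamp story story: 4
  story story story: 4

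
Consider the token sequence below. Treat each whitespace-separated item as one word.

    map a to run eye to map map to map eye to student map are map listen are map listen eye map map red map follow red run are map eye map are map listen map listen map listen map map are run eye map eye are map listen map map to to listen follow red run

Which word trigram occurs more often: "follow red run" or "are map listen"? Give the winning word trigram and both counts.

"are map listen" (4 vs 2)

"follow red run": 2 occurrences
"are map listen": 4 occurrences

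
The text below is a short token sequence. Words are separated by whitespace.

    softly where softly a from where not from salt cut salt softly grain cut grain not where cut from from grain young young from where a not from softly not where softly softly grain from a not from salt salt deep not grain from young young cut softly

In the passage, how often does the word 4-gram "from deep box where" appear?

Scanning the 45 overlapping 4-gram windows for "from deep box where":
  (none found)

0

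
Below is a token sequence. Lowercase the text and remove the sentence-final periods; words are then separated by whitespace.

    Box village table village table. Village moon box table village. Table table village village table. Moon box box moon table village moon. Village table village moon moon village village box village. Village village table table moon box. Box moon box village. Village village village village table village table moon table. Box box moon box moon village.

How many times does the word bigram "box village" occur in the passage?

Scanning the 55 overlapping bigram windows for "box village":
  position 1–2: box village
  position 30–31: box village
  position 40–41: box village

3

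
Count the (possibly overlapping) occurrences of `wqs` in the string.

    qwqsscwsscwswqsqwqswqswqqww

4

Sliding a length-3 window over the 27 characters (25 positions):
  position 2–4: wqs
  position 13–15: wqs
  position 17–19: wqs
  position 20–22: wqs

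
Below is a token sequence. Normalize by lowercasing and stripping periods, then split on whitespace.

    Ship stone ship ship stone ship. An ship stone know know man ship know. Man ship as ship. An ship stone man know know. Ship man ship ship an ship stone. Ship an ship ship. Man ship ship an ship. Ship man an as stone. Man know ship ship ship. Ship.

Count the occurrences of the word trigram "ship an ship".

Scanning the 49 overlapping trigram windows for "ship an ship":
  position 6–8: ship an ship
  position 18–20: ship an ship
  position 28–30: ship an ship
  position 32–34: ship an ship
  position 38–40: ship an ship

5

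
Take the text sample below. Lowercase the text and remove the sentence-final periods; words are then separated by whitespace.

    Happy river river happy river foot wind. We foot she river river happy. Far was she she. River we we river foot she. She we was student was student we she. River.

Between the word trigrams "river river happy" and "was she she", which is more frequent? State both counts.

"river river happy": 2 occurrences
"was she she": 1 occurrence

"river river happy" (2 vs 1)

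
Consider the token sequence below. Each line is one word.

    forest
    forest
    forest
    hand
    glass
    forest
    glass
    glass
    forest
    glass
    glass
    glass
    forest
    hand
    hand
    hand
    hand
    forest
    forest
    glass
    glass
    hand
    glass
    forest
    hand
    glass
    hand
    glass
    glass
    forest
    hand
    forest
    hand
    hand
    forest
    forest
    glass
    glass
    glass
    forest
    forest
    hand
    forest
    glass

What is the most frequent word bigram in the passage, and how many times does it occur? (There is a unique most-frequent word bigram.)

"glass glass", 7 times

Bigram frequencies (highest first):
  glass glass: 7
  forest hand: 6
  glass forest: 6
  forest forest: 5
  forest glass: 5
  hand glass: 4
  … (3 more, each ≤ 4)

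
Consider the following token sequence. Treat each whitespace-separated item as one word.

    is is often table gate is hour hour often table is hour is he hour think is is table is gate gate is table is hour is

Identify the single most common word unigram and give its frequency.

Unigram frequencies (highest first):
  is: 11
  hour: 5
  table: 4
  gate: 3
  often: 2
  he: 1
  … (1 more, each ≤ 1)

"is", 11 times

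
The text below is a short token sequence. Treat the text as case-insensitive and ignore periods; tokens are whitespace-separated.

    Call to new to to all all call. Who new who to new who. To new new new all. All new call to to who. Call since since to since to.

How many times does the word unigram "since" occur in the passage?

Scanning the 31 tokens for "since":
  position 27: since
  position 28: since
  position 30: since

3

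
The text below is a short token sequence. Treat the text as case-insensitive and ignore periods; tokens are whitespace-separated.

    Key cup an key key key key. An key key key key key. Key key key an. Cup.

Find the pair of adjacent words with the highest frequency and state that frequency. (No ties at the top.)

"key key", 10 times

Bigram frequencies (highest first):
  key key: 10
  an key: 2
  key an: 2
  key cup: 1
  cup an: 1
  an cup: 1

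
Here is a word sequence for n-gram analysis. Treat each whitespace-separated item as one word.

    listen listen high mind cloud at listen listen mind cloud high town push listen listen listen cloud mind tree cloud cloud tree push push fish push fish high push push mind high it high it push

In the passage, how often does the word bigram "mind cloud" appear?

Scanning the 35 overlapping bigram windows for "mind cloud":
  position 4–5: mind cloud
  position 9–10: mind cloud

2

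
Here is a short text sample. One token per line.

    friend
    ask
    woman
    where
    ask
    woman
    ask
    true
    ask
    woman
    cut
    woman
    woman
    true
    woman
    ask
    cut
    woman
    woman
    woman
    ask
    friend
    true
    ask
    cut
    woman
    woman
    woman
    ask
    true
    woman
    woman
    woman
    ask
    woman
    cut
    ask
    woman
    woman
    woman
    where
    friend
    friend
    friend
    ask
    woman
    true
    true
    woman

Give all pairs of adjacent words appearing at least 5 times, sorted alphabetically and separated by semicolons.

ask woman; woman ask; woman woman

Bigram counts meeting the condition (at least 5 times):
  ask woman: 6
  woman ask: 5
  woman woman: 9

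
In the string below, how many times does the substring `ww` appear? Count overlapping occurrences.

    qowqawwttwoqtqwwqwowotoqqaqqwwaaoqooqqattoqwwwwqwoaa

6

Sliding a length-2 window over the 52 characters (51 positions):
  position 6–7: ww
  position 15–16: ww
  position 29–30: ww
  position 44–45: ww
  position 45–46: ww
  position 46–47: ww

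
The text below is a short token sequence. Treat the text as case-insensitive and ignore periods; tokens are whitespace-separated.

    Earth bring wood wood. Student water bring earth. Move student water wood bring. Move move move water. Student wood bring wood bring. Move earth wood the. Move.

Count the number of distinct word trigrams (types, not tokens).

27 tokens → 25 trigram windows in total.
Repeated trigrams (each contributes count−1 duplicates):
  wood bring move: 2
1 duplicate windows → 25 − 1 = 24 distinct.

24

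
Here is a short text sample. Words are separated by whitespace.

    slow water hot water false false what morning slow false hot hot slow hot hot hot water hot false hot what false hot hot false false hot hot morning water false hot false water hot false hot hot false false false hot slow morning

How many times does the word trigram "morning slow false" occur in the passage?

1

Scanning the 42 overlapping trigram windows for "morning slow false":
  position 8–10: morning slow false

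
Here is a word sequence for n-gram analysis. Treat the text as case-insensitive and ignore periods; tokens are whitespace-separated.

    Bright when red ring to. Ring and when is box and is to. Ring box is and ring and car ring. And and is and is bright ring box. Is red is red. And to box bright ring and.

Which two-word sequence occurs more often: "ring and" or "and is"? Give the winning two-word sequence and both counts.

"ring and" (4 vs 3)

"ring and": 4 occurrences
"and is": 3 occurrences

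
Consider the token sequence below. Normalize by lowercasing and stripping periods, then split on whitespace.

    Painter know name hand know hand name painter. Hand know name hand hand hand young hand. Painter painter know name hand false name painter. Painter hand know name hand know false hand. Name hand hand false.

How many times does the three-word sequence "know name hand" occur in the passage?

Scanning the 34 overlapping trigram windows for "know name hand":
  position 2–4: know name hand
  position 10–12: know name hand
  position 19–21: know name hand
  position 27–29: know name hand

4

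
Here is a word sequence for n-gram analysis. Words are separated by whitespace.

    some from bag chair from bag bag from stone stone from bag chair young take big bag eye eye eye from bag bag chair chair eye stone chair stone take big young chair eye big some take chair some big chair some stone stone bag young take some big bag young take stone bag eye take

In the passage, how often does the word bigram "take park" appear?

Scanning the 55 overlapping bigram windows for "take park":
  (none found)

0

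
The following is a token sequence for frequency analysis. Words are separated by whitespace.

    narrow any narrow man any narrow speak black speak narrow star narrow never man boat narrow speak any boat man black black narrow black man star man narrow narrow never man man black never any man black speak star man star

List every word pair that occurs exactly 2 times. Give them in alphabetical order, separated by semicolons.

any narrow; black speak; man star; narrow never; narrow speak; never man; star man

Bigram counts meeting the condition (exactly 2 times):
  any narrow: 2
  black speak: 2
  man star: 2
  narrow never: 2
  narrow speak: 2
  never man: 2
  star man: 2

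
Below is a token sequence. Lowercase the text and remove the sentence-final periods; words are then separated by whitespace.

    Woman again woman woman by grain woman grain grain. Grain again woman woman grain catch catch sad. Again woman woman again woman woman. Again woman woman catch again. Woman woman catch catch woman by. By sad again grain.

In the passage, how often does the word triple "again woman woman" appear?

Scanning the 36 overlapping trigram windows for "again woman woman":
  position 2–4: again woman woman
  position 11–13: again woman woman
  position 18–20: again woman woman
  position 21–23: again woman woman
  position 24–26: again woman woman
  position 28–30: again woman woman

6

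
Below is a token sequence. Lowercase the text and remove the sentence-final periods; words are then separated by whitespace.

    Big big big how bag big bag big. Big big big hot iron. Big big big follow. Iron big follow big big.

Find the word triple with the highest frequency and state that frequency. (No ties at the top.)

Trigram frequencies (highest first):
  big big big: 4
  big big how: 1
  big how bag: 1
  how bag big: 1
  bag big bag: 1
  big bag big: 1
  … (11 more, each ≤ 1)

"big big big", 4 times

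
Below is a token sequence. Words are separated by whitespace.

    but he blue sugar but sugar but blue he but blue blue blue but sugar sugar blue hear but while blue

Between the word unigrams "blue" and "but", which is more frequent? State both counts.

"blue": 7 occurrences
"but": 6 occurrences

"blue" (7 vs 6)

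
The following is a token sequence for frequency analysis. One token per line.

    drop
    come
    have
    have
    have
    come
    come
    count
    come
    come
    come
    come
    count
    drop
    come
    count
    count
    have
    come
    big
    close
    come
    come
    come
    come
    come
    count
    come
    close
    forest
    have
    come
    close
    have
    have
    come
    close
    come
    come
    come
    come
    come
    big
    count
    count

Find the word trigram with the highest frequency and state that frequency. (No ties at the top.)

"come come come", 8 times

Trigram frequencies (highest first):
  come come come: 8
  come come count: 3
  have have come: 2
  come count come: 2
  close come come: 2
  have come close: 2
  … (24 more, each ≤ 1)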